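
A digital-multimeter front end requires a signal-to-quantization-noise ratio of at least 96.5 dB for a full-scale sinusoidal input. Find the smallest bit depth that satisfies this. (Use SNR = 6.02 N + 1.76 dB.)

16 bits

Solving 6.02 N ≥ 96.5 − 1.76: N ≥ 15.738. Round up → N = 16.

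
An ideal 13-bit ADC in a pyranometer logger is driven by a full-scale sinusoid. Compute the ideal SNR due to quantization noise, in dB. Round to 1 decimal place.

80.0 dB

For an ideal N-bit converter with full-scale sine input, SNR = 6.02 N + 1.76 dB. SNR = 6.02 × 13 + 1.76 = 78.26 + 1.76 = 80.02 dB.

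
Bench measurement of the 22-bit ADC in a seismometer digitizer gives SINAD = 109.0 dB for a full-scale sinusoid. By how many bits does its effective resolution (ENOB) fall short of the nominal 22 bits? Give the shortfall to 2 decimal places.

ENOB = (SINAD − 1.76)/6.02 = (109.0 − 1.76)/6.02 = 17.8140 bits.
Lost resolution: 22 − 17.8140 = 4.1860 bits.

4.19 bits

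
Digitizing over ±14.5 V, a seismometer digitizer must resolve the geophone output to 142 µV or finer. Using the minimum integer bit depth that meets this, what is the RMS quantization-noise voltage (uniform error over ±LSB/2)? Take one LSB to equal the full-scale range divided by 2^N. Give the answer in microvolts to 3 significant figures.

31.9 µV

Full-scale range = 14.5 V − (-14.5 V) = 29 V.
Levels needed ≥ 29/142 µV = 204200. 2^18 = 262144 suffices, so N_min = 18.
Step size = 29/262144 V = 110.63 µV.
σ_q = LSB/√12 = 110.63 µV/3.4641 = 31.9 µV.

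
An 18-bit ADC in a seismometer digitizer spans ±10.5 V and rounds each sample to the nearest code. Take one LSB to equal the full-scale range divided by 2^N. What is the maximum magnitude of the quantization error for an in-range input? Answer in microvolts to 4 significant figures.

Span: 10.5 V − (-10.5 V) = 21 V.
LSB = 21 V / 2^18 = 80.1086 µV.
|e|_max = LSB/2 = 40.05 µV.

40.05 µV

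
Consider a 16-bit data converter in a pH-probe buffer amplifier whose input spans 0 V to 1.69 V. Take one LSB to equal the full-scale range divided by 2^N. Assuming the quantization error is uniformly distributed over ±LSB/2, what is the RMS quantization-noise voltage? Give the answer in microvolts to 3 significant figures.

V_FS = 1.69 V.
Step size = 1.69/65536 V = 25.787 µV.
V_rms = LSB/√12 = 25.787 µV / √12 = 7.44 µV.

7.44 µV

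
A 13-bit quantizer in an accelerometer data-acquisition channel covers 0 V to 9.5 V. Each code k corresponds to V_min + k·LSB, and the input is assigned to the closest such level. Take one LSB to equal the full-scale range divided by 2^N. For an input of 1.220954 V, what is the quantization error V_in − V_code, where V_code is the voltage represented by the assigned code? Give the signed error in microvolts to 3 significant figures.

Full-scale range = 9.5 V. LSB = 9.5 V / 2^13 ≈ 1.160 mV.
(1.220954 − (0)) / LSB = 1.220954 × 8192/9.5 = 1052.8479. Nearest integer: k = 1053.
V_code = V_min + k × range/2^13 = 0 + 1053 × 9.5/8192 = 1.221130371 V.
Error = V_in − V_code = 1.220954 − (1.221130371) = −176 µV.

−176 µV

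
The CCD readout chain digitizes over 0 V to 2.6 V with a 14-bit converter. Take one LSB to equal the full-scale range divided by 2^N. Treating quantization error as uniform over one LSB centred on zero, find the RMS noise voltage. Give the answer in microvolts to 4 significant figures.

45.81 µV

Range is 2.6 V.
Step size = 2.6/16384 V = 158.691 µV.
RMS of a uniform error over width LSB is LSB/√12 = 45.81 µV.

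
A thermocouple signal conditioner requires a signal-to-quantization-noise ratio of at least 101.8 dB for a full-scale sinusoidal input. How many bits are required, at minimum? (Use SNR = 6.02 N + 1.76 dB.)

Required N = ⌈(101.8 − 1.76)/6.02⌉ = ⌈16.618⌉ = 17.

17 bits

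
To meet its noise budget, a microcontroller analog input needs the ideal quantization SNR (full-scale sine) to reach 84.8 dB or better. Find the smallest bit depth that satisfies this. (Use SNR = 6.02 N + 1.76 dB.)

Solving 6.02 N ≥ 84.8 − 1.76: N ≥ 13.794. Round up → N = 14.

14 bits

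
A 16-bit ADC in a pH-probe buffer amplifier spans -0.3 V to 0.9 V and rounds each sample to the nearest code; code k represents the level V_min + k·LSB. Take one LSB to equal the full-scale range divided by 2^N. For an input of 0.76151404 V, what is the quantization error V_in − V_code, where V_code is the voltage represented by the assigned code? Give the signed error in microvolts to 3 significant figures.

Span: 0.9 V − (-0.3 V) = 1.2 V. LSB = 1.2 V / 2^16 ≈ 18.31 µV.
Position in LSBs: (0.76151404 − (-0.3)) × 65536/1.2 = 57972.8201; rounding gives k = 57973.
V_code = V_min + k × range/2^16 = -0.3 + 57973 × 1.2/65536 = 0.76151733398 V.
e = 0.76151404 − (0.76151733398) = −3.29 µV.

−3.29 µV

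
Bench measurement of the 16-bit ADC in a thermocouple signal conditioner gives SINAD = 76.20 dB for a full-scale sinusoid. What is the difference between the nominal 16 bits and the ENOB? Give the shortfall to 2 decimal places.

3.63 bits

ENOB = (SINAD − 1.76)/6.02 = (76.20 − 1.76)/6.02 = 12.3654 bits.
16 − 12.3654 = 3.63 bits below nominal.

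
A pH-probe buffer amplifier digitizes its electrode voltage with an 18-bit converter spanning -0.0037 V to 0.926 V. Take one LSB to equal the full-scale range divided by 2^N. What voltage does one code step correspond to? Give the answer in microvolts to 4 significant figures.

3.547 µV

Span: 0.926 V − (-0.0037 V) = 0.9297 V.
There are 2^18 = 262144 steps.
Step size = 0.9297/262144 V = 3.547 µV.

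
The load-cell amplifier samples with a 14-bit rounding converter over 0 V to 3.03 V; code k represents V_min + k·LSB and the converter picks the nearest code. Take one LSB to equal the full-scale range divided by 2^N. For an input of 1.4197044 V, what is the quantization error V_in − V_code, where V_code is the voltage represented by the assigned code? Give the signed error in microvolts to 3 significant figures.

−53.3 µV

Span = 3.03 V. LSB = 3.03 V / 2^14 ≈ 184.9 µV.
(1.4197044 − (0)) / LSB = 1.4197044 × 16384/3.03 = 7676.7118. Nearest integer: k = 7677.
V_code = 0 + (7677/16384) × 3.03 = 1.4197576904 V.
V_in − V_code = 1.4197044 − (1.4197576904) = −53.3 µV.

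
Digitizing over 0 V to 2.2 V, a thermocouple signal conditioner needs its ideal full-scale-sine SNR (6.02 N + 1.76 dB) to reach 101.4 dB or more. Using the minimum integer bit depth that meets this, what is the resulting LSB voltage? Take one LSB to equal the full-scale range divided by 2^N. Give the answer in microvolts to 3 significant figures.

Range is 2.2 V.
Solving 6.02 N ≥ 101.4 − 1.76: N ≥ 16.551. Round up → N = 17.
Step size = 2.2/131072 V = 16.8 µV.

16.8 µV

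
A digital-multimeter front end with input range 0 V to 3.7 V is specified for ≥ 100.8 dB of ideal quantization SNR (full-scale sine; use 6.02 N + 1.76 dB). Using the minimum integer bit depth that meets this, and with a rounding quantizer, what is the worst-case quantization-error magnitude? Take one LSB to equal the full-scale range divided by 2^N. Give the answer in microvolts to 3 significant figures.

Range is 3.7 V.
N ≥ (100.8 − 1.76)/6.02 = 16.452 → N_min = 17.
Step size = 3.7/131072 V = 28.229 µV.
Max error for round-to-nearest is LSB/2 = 14.1 µV.

14.1 µV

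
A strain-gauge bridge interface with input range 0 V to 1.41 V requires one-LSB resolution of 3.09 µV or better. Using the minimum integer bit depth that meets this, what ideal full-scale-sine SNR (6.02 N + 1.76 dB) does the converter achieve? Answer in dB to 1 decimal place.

V_FS = 1.41 V.
1.41 V / 3.09 µV = 456300. Since 2^18 = 262144 and 2^19 = 524288, N = 19.
SNR = 6.02 × 19 + 1.76 = 116.14 dB.

116.1 dB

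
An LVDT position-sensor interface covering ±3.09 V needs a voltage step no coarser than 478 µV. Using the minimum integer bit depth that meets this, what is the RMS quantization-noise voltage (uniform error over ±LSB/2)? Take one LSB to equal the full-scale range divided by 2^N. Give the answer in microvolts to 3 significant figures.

109 µV

Range = 3.09 − (-3.09) = 6.18 V.
Need 2^N ≥ 6.18 V / 478 µV = 12930 → N_min = 14.
Step size = 6.18/16384 V = 377.20 µV.
σ_q = LSB/√12 = 377.20 µV/3.4641 = 109 µV.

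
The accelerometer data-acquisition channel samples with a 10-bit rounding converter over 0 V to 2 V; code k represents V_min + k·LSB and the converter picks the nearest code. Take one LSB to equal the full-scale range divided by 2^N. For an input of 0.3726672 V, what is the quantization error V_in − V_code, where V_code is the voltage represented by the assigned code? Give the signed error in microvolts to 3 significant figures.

−380 µV

Span = 2 V. LSB = 2 V / 2^10 ≈ 1.953 mV.
Position in LSBs: (0.3726672 − (0)) × 1024/2 = 190.8056; rounding gives k = 191.
V_code = 0 + (191/1024) × 2 = 0.3730468750 V.
V_in − V_code = 0.3726672 − (0.3730468750) = −380 µV.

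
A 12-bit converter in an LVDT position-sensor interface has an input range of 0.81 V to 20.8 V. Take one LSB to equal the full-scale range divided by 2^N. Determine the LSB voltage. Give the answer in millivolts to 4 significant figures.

4.880 mV

Range = 20.8 − (0.81) = 19.99 V.
There are 2^12 = 4096 steps.
Step size = 19.99/4096 V = 4.880 mV.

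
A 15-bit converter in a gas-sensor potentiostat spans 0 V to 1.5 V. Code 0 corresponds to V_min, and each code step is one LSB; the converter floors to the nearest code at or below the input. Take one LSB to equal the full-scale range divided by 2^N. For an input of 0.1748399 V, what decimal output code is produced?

3819

Span = 1.5 V. LSB = 1.5 V / 2^15 ≈ 45.78 µV.
(V_in − V_min) × 2^15/range = (0.1748399 − (0)) × 32768/1.5 = 3819.436.
Floor → code = 3819.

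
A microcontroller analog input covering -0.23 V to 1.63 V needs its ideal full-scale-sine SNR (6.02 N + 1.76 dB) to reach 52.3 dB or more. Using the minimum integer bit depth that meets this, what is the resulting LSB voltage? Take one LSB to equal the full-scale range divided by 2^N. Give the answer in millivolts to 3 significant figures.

Span: 1.63 V − (-0.23 V) = 1.86 V.
Solving 6.02 N ≥ 52.3 − 1.76: N ≥ 8.395. Round up → N = 9.
LSB = 1.86 V ÷ 2^9 = 1.86/512 V = 3.63 mV.

3.63 mV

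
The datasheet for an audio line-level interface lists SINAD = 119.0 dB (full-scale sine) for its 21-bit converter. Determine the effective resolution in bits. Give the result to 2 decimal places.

Inverting SNR = 6.02 N + 1.76: N_eff = (119.0 − 1.76)/6.02 = 19.4751.

19.48 bits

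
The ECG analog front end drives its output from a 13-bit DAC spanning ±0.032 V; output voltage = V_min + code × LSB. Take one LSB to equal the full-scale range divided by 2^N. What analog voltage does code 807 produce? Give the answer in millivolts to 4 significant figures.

Span: 0.032 V − (-0.032 V) = 0.064 V. LSB = 0.064 V / 2^13.
Output = V_min + (807/8192) × range = -0.032 + 0.0985107 × 0.064 V
      = -0.032 + 0.00630469 = -0.0256953 V.

-25.70 mV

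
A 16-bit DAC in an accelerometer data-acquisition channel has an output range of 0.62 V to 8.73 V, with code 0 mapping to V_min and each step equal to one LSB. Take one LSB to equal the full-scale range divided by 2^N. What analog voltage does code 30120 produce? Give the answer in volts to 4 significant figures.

4.347 V

Range = 8.73 − (0.62) = 8.11 V. LSB = 8.11 V / 2^16.
Output = V_min + (30120/65536) × range = 0.62 + 0.459595 × 8.11 V
      = 0.62 V + 3.72731 V = 4.34731 V.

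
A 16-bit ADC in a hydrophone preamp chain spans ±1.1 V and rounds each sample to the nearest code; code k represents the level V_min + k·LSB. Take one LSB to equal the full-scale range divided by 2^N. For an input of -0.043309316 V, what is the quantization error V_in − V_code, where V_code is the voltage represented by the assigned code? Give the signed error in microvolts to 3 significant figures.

−4.87 µV

The full-scale span is 1.1 − (-1.1) = 2.2 V. LSB = 2.2 V / 2^16 ≈ 33.57 µV.
(V_in − V_min)/LSB = (-0.043309316 − (-1.1)) × 65536/2.2 = 31477.8548 → nearest code k = 31478.
V_code = V_min + k × range/2^16 = -1.1 + 31478 × 2.2/65536 = -0.043304443359 V.
e = -0.043309316 − (-0.043304443359) = −4.87 µV.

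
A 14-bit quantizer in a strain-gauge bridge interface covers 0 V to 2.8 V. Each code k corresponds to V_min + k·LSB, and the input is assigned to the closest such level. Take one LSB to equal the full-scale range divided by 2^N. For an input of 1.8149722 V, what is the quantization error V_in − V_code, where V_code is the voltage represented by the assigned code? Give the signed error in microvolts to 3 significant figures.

Range is 2.8 V. LSB = 2.8 V / 2^14 ≈ 170.9 µV.
Position in LSBs: (1.8149722 − (0)) × 16384/2.8 = 10620.1802; rounding gives k = 10620.
Reconstructed level: 0 + 10620 × 2.8/16384 V = 1.8149414063 V.
e = 1.8149722 − (1.8149414063) = +30.8 µV.

+30.8 µV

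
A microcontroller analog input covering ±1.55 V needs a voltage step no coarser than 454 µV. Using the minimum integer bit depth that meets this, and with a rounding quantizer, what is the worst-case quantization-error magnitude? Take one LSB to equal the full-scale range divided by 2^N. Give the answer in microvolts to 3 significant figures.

189 µV

The full-scale span is 1.55 − (-1.55) = 3.1 V.
3.1 V / 454 µV = 6828. Since 2^12 = 4096 and 2^13 = 8192, N = 13.
Step size = 3.1/8192 V = 378.42 µV.
Max error for round-to-nearest is LSB/2 = 189 µV.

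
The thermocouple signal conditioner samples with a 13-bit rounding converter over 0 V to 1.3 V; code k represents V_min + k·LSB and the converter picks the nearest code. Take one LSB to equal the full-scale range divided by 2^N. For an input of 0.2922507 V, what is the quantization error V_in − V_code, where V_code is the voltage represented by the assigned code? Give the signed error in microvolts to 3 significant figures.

−58.9 µV

Full-scale range = 1.3 V. LSB = 1.3 V / 2^13 ≈ 158.7 µV.
(V_in − V_min)/LSB = (0.2922507 − (0)) × 8192/1.3 = 1841.6290 → nearest code k = 1842.
Reconstructed level: 0 + 1842 × 1.3/8192 V = 0.2923095703 V.
Error = V_in − V_code = 0.2922507 − (0.2923095703) = −58.9 µV.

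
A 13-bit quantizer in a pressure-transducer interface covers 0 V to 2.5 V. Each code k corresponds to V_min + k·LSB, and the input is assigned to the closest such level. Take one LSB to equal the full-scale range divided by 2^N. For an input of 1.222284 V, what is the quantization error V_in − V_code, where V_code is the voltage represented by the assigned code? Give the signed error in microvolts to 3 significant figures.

+55.0 µV

V_FS = 2.5 V. LSB = 2.5 V / 2^13 ≈ 305.2 µV.
(V_in − V_min)/LSB = (1.222284 − (0)) × 8192/2.5 = 4005.1802 → nearest code k = 4005.
V_code = 0 + (4005/8192) × 2.5 = 1.222229004 V.
e = 1.222284 − (1.222229004) = +55.0 µV.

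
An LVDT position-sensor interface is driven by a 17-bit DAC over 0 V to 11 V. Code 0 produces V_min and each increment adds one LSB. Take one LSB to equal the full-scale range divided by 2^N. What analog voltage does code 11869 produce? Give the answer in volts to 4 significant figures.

0.9961 V

Span = 11 V. LSB = 11 V / 2^17.
V_out = 0 + 11869 × (11/131072) V
      = 0 + 0.996086 = 0.996086 V.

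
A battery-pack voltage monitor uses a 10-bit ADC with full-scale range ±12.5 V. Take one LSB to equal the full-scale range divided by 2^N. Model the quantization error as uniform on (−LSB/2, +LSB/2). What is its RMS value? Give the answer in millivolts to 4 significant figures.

Range = 12.5 − (-12.5) = 25 V.
One LSB is 25 V / 1024 = 24.4141 mV.
V_rms = LSB/√12 = 24.4141 mV / √12 = 7.048 mV.

7.048 mV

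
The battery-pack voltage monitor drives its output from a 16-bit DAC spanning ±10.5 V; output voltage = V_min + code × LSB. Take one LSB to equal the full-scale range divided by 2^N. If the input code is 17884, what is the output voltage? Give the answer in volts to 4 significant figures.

-4.769 V

Full-scale range = 10.5 V − (-10.5 V) = 21 V. LSB = 21 V / 2^16.
V_out = -10.5 + 17884 × (21/65536) V
      = -10.5 + 5.73065 = -4.76935 V.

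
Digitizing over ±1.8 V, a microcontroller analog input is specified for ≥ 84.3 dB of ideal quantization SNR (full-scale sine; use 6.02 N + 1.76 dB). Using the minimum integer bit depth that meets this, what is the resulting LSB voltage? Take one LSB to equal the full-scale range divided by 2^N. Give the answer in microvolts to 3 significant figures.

220 µV

Full-scale range = 1.8 V − (-1.8 V) = 3.6 V.
6.02 N + 1.76 ≥ 84.3 gives N ≥ 13.711, so the minimum integer is 14.
LSB = 3.6 V ÷ 2^14 = 3.6/16384 V = 220 µV.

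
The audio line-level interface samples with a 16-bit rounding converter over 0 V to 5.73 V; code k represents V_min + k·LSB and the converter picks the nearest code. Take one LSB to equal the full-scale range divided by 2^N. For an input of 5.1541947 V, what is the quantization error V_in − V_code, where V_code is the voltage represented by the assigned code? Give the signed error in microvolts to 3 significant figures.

+27.5 µV

V_FS = 5.73 V. LSB = 5.73 V / 2^16 ≈ 87.43 µV.
(5.1541947 − (0)) / LSB = 5.1541947 × 65536/5.73 = 58950.3148. Nearest integer: k = 58950.
V_code = V_min + k × range/2^16 = 0 + 58950 × 5.73/65536 = 5.1541671753 V.
e = 5.1541947 − (5.1541671753) = +27.5 µV.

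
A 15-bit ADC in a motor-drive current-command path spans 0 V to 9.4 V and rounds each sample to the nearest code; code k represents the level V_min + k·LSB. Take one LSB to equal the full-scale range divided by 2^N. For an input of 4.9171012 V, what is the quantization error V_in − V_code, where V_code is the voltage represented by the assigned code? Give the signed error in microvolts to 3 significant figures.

−55.8 µV

Range is 9.4 V. LSB = 9.4 V / 2^15 ≈ 286.9 µV.
(V_in − V_min)/LSB = (4.9171012 − (0)) × 32768/9.4 = 17140.8055 → nearest code k = 17141.
V_code = 0 + (17141/32768) × 9.4 = 4.9171569824 V.
e = 4.9171012 − (4.9171569824) = −55.8 µV.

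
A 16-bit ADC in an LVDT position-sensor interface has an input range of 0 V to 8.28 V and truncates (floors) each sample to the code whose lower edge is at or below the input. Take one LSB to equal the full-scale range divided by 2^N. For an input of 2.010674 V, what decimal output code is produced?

15914

Span = 8.28 V. LSB = 8.28 V / 2^16 ≈ 126.3 µV.
code = ⌊(V_in − V_min)/LSB⌋ = ⌊(V_in − V_min) × 2^16 / range⌋
     = ⌊(2.010674 − (0)) × 65536 / 8.28⌋ = ⌊2.010674 × 65536/8.28⌋
     = ⌊15914.436⌋ = 15914.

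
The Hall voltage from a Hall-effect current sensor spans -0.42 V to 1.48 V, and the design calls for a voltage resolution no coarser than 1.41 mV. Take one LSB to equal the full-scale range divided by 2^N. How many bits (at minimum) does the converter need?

11 bits

The full-scale span is 1.48 − (-0.42) = 1.9 V.
1.9 V / 1.41 mV = 1348. Since 2^10 = 1024 and 2^11 = 2048, N = 11.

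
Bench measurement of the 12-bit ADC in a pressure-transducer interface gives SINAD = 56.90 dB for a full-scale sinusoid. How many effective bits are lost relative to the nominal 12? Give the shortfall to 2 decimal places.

2.84 bits

ENOB = (SINAD − 1.76)/6.02 = (56.90 − 1.76)/6.02 = 9.1595 bits.
Shortfall = 12 − 9.1595 = 2.8405 bits.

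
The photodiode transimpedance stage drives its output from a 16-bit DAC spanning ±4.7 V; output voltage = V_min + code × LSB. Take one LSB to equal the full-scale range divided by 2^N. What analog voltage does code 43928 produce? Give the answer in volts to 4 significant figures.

1.601 V

Span: 4.7 V − (-4.7 V) = 9.4 V. LSB = 9.4 V / 2^16.
V_out = -4.7 + 43928 × (9.4/65536) V
      = -4.7 + 6.30071 = 1.60071 V.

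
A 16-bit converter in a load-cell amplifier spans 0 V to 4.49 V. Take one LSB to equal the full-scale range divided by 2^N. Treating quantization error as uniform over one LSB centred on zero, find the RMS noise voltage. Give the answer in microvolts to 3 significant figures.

Full-scale range = 4.49 V.
Step size = 4.49/65536 V = 68.512 µV.
V_rms = LSB/√12 = 68.512 µV / √12 = 19.8 µV.

19.8 µV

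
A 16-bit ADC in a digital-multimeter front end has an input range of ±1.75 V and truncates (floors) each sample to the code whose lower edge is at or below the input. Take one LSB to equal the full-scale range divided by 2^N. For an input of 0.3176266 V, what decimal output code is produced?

38715

The full-scale span is 1.75 − (-1.75) = 3.5 V. LSB = 3.5 V / 2^16 ≈ 53.41 µV.
V_in − V_min = 0.3176266 − (-1.75) = 2.0676266 V.
Divide by LSB: 2.0676266 × 65536/3.5 = 38715.4220.
Truncating gives code 38715.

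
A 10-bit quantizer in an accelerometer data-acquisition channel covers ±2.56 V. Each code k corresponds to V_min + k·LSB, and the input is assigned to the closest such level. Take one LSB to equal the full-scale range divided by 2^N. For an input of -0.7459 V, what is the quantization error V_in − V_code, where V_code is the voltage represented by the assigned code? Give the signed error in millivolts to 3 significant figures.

−0.900 mV

The full-scale span is 2.56 − (-2.56) = 5.12 V. LSB = 5.12 V / 2^10 ≈ 5.000 mV.
(V_in − V_min)/LSB = (-0.7459 − (-2.56)) × 1024/5.12 = 362.8200 → nearest code k = 363.
V_code = V_min + k × range/2^10 = -2.56 + 363 × 5.12/1024 = -0.7450000000 V.
e = -0.7459 − (-0.7450000000) = −0.900 mV.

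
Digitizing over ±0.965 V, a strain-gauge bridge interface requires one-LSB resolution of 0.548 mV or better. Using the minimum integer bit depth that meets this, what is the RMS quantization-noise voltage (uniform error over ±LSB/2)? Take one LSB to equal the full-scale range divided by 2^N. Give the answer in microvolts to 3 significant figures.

136 µV

Range = 0.965 − (-0.965) = 1.93 V.
Required number of levels: 1.93/0.548 mV = 3521.9; smallest N with 2^N ≥ that is 12.
LSB = 1.93 V / 2^12 = 471.19 µV.
σ_q = LSB/√12 = 471.19 µV/3.4641 = 136 µV.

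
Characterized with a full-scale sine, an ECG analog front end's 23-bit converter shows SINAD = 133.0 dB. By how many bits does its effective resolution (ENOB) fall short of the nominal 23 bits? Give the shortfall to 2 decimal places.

1.20 bits

ENOB = (SINAD − 1.76)/6.02 = (133.0 − 1.76)/6.02 = 21.8007 bits.
23 − 21.8007 = 1.20 bits below nominal.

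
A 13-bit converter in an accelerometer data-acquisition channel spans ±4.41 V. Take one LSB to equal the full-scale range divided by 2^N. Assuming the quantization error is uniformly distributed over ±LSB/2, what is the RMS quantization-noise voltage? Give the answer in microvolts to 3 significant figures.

The full-scale span is 4.41 − (-4.41) = 8.82 V.
One LSB is 8.82 V / 8192 = 1.0767 mV.
σ_q = LSB/√12 = 1.0767 mV/3.4641 = 311 µV.

311 µV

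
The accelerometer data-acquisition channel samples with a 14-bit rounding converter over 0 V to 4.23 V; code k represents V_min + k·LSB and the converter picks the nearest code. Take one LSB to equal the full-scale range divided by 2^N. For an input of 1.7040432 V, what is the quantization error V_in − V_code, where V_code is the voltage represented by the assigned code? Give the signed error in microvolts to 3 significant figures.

Full-scale range = 4.23 V. LSB = 4.23 V / 2^14 ≈ 258.2 µV.
Position in LSBs: (1.7040432 − (0)) × 16384/4.23 = 6600.2468; rounding gives k = 6600.
V_code = V_min + k × range/2^14 = 0 + 6600 × 4.23/16384 = 1.7039794922 V.
Error = V_in − V_code = 1.7040432 − (1.7039794922) = +63.7 µV.

+63.7 µV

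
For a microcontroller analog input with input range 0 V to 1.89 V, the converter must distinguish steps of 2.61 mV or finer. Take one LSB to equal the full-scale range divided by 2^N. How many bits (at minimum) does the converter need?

V_FS = 1.89 V.
Required number of levels: 1.89/2.61 mV = 724.14; smallest N with 2^N ≥ that is 10.

10 bits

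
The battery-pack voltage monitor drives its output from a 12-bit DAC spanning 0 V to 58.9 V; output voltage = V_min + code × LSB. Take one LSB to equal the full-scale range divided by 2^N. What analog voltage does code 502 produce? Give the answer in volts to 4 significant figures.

7.219 V

V_FS = 58.9 V. LSB = 58.9 V / 2^12.
V_out = V_min + code × LSB = 0 V + 502 × 58.9 V / 4096
      = 0 V + 7.21870 V = 7.21870 V.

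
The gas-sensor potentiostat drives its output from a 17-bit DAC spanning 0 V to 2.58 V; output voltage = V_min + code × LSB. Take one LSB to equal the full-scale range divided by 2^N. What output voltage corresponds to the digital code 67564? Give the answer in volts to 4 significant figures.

1.330 V

Range is 2.58 V. LSB = 2.58 V / 2^17.
V_out = V_min + code × LSB = 0 V + 67564 × 2.58 V / 131072
      = 0 + 1.32992 = 1.32992 V.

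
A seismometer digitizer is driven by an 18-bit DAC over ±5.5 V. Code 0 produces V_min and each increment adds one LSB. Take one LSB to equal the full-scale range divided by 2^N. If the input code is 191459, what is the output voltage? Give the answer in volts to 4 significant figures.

Full-scale range = 5.5 V − (-5.5 V) = 11 V. LSB = 11 V / 2^18.
V_out = -5.5 + 191459 × (11/262144) V
      = -5.5 V + 8.03394 V = 2.53394 V.

2.534 V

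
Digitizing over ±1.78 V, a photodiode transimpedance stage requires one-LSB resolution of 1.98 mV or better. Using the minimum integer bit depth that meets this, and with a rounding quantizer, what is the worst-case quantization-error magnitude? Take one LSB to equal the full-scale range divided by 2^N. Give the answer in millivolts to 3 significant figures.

Range = 1.78 − (-1.78) = 3.56 V.
Levels needed ≥ 3.56/1.98 mV = 1798. 2^11 = 2048 suffices, so N_min = 11.
One LSB is 3.56 V / 2048 = 1.7383 mV.
Max error for round-to-nearest is LSB/2 = 0.869 mV.

0.869 mV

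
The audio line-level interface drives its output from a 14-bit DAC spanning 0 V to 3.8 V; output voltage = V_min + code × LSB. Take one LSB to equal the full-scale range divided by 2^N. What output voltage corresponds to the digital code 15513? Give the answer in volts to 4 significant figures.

3.598 V

Full-scale range = 3.8 V. LSB = 3.8 V / 2^14.
V_out = 0 + 15513 × (3.8/16384) V
      = 0 + 3.59799 = 3.59799 V.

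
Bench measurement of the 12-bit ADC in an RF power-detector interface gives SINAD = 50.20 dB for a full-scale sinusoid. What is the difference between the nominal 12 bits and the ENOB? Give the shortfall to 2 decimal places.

3.95 bits

N_eff = (50.20 − 1.76)/6.02 = 8.0465 bits.
Shortfall = 12 − 8.0465 = 3.9535 bits.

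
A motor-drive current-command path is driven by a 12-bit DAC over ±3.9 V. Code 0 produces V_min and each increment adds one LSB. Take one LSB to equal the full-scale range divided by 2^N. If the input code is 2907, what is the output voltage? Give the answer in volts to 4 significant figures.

1.636 V

The full-scale span is 3.9 − (-3.9) = 7.8 V. LSB = 7.8 V / 2^12.
V_out = V_min + code × LSB = -3.9 V + 2907 × 7.8 V / 4096
      = -3.9 + 5.53579 = 1.63579 V.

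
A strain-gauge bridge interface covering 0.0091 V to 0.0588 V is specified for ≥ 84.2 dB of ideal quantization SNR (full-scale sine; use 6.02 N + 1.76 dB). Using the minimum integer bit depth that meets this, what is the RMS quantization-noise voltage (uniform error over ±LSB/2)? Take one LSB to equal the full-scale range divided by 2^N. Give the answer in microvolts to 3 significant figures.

0.876 µV

Range = 0.0588 − (0.0091) = 0.0497 V.
6.02 N + 1.76 ≥ 84.2 gives N ≥ 13.694, so the minimum integer is 14.
One LSB is 0.0497 V / 16384 = 3.0334 µV.
σ_q = LSB/√12 = 3.0334 µV/3.4641 = 0.876 µV.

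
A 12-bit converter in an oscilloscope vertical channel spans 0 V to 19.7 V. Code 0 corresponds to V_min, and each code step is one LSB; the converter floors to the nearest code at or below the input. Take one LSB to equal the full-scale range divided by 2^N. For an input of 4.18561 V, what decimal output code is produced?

870

V_FS = 19.7 V. LSB = 19.7 V / 2^12 ≈ 4.810 mV.
V_in − V_min = 4.18561 − (0) = 4.18561 V.
Divide by LSB: 4.18561 × 4096/19.7 = 870.2669.
Truncating gives code 870.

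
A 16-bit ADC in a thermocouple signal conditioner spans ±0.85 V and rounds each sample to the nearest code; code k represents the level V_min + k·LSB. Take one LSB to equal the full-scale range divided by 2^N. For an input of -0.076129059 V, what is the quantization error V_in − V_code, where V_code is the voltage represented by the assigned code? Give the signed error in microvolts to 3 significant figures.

Full-scale range = 0.85 V − (-0.85 V) = 1.7 V. LSB = 1.7 V / 2^16 ≈ 25.94 µV.
(-0.076129059 − (-0.85)) / LSB = 0.773870941 × 65536/1.7 = 29833.1800. Nearest integer: k = 29833.
V_code = V_min + k × range/2^16 = -0.85 + 29833 × 1.7/65536 = -0.076133728027 V.
Error = V_in − V_code = -0.076129059 − (-0.076133728027) = +4.67 µV.

+4.67 µV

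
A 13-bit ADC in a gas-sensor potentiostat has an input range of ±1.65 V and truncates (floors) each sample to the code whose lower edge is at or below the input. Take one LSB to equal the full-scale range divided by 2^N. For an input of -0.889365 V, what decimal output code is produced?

1888

Span: 1.65 V − (-1.65 V) = 3.3 V. LSB = 3.3 V / 2^13 ≈ 402.8 µV.
V_in − V_min = -0.889365 − (-1.65) = 0.760635 V.
Divide by LSB: 0.760635 × 8192/3.3 = 1888.2188.
Truncating gives code 1888.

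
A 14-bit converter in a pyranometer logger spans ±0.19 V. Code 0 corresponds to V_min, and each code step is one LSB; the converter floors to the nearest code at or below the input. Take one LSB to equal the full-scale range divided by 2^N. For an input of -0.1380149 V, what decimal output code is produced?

Range = 0.19 − (-0.19) = 0.38 V. LSB = 0.38 V / 2^14 ≈ 23.19 µV.
(V_in − V_min) × 2^14/range = (-0.1380149 − (-0.19)) × 16384/0.38 = 2241.379.
Floor → code = 2241.

2241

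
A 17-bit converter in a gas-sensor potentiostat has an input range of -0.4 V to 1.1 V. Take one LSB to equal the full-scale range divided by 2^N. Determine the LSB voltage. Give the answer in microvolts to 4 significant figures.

11.44 µV

Span: 1.1 V − (-0.4 V) = 1.5 V.
There are 2^17 = 131072 steps.
LSB = 1.5 V / 2^17 = 11.44 µV.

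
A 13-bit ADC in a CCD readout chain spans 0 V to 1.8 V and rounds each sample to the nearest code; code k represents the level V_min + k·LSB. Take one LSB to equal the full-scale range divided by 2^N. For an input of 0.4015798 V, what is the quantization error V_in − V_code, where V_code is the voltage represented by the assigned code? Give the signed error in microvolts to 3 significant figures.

−80.4 µV

Full-scale range = 1.8 V. LSB = 1.8 V / 2^13 ≈ 219.7 µV.
(V_in − V_min)/LSB = (0.4015798 − (0)) × 8192/1.8 = 1827.6343 → nearest code k = 1828.
Reconstructed level: 0 + 1828 × 1.8/8192 V = 0.4016601563 V.
Error = V_in − V_code = 0.4015798 − (0.4016601563) = −80.4 µV.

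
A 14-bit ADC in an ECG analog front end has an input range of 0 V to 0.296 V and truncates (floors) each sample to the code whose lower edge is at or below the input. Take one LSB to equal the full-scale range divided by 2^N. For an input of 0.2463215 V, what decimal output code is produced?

Range is 0.296 V. LSB = 0.296 V / 2^14 ≈ 18.07 µV.
code = ⌊(V_in − V_min)/LSB⌋ = ⌊(V_in − V_min) × 2^14 / range⌋
     = ⌊(0.2463215 − (0)) × 16384 / 0.296⌋ = ⌊0.2463215 × 16384/0.296⌋
     = ⌊13634.228⌋ = 13634.

13634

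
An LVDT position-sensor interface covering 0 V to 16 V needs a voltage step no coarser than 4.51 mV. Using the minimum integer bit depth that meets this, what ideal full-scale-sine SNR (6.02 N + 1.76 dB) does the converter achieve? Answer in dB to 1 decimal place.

74.0 dB

Full-scale range = 16 V.
Need 2^N ≥ 16 V / 4.51 mV = 3548 → N_min = 12.
SNR = 6.02 × 12 + 1.76 = 74.00 dB.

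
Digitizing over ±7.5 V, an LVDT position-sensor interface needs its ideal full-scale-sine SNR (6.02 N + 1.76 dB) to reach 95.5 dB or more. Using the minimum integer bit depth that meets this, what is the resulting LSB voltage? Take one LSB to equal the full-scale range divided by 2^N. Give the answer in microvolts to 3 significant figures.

229 µV

The full-scale span is 7.5 − (-7.5) = 15 V.
N ≥ (95.5 − 1.76)/6.02 = 15.571 → N_min = 16.
LSB = 15 V / 2^16 = 229 µV.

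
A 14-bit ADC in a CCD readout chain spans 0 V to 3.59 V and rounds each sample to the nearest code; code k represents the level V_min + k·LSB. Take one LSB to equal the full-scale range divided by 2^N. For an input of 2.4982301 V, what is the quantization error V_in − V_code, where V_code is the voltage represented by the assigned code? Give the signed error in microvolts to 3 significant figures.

Range is 3.59 V. LSB = 3.59 V / 2^14 ≈ 219.1 µV.
(2.4982301 − (0)) / LSB = 2.4982301 × 16384/3.59 = 11401.3933. Nearest integer: k = 11401.
Reconstructed level: 0 + 11401 × 3.59/16384 V = 2.4981439209 V.
Error = V_in − V_code = 2.4982301 − (2.4981439209) = +86.2 µV.

+86.2 µV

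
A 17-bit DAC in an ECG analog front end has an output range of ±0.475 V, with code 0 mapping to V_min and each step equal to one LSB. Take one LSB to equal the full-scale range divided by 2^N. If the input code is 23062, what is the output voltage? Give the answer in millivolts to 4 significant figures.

-307.8 mV

Range = 0.475 − (-0.475) = 0.95 V. LSB = 0.95 V / 2^17.
V_out = -0.475 + 23062 × (0.95/131072) V
      = -0.475 + 0.167152 = -0.307848 V.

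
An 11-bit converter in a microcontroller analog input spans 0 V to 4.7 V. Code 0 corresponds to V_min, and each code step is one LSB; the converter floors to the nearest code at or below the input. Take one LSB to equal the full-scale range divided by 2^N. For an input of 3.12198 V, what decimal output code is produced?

Full-scale range = 4.7 V. LSB = 4.7 V / 2^11 ≈ 2.295 mV.
(V_in − V_min) × 2^11/range = (3.12198 − (0)) × 2048/4.7 = 1360.386.
Floor → code = 1360.

1360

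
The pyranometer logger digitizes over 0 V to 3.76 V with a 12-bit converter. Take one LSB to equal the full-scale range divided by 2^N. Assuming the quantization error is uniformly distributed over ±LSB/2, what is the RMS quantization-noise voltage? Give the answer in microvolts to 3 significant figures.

265 µV

Full-scale range = 3.76 V.
LSB = 3.76 V / 2^12 = 0.91797 mV.
RMS of a uniform error over width LSB is LSB/√12 = 265 µV.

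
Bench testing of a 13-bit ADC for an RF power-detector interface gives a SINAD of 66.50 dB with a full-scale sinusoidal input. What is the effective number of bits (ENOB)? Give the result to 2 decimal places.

10.75 bits

ENOB = (66.50 − 1.76)/6.02 = 10.7542 bits.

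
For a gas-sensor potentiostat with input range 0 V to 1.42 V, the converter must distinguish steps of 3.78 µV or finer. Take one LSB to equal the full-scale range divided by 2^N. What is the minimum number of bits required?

19 bits

Full-scale range = 1.42 V.
Need 2^N ≥ 1.42 V / 3.78 µV = 375700 → N_min = 19.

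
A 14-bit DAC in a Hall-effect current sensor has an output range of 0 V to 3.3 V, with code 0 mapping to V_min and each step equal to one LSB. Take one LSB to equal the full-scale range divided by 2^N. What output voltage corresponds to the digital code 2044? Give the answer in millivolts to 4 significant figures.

V_FS = 3.3 V. LSB = 3.3 V / 2^14.
V_out = V_min + code × LSB = 0 V + 2044 × 3.3 V / 16384
      = 0 V + 0.411694 V = 0.411694 V.

411.7 mV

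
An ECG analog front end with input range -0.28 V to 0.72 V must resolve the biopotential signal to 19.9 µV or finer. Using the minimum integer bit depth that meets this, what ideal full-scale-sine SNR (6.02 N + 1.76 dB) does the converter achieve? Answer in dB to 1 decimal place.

98.1 dB

Range = 0.72 − (-0.28) = 1 V.
1 V / 19.9 µV = 50250. Since 2^15 = 32768 and 2^16 = 65536, N = 16.
Ideal SNR at N = 16: 6.02·16 + 1.76 = 98.1 dB.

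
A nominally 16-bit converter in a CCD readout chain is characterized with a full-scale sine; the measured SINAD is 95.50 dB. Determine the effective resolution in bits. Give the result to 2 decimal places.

15.57 bits

(95.50 − 1.76) / 6.02 = 93.74/6.02 = 15.5714 effective bits.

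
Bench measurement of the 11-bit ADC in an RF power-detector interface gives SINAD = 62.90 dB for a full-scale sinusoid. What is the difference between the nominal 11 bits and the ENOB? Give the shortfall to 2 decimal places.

N_eff = (62.90 − 1.76)/6.02 = 10.1561 bits.
Shortfall = 11 − 10.1561 = 0.8439 bits.

0.84 bits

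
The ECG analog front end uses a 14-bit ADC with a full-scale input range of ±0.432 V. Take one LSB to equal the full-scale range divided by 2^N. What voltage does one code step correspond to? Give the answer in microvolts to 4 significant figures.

Full-scale range = 0.432 V − (-0.432 V) = 0.864 V.
Number of codes = 2^14 = 16384.
LSB = 0.864 V ÷ 2^14 = 0.864/16384 V = 52.73 µV.

52.73 µV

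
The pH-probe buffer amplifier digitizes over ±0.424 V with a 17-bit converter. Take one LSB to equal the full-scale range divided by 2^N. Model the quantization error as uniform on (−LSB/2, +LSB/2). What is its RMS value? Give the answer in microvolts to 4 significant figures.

1.868 µV

The full-scale span is 0.424 − (-0.424) = 0.848 V.
LSB = 0.848 V ÷ 2^17 = 0.848/131072 V = 6.46973 µV.
σ_q = LSB/√12 = 6.46973 µV/3.4641 = 1.868 µV.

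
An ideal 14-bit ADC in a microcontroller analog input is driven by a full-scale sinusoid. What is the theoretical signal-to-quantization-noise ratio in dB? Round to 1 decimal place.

86.0 dB

Ideal quantization SNR: 6.02 × 14 + 1.76 dB = 86.0 dB.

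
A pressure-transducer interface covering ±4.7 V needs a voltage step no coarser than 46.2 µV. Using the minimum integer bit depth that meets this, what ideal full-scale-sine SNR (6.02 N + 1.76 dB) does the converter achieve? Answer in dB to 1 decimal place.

110.1 dB

Span: 4.7 V − (-4.7 V) = 9.4 V.
Required number of levels: 9.4/46.2 µV = 203460; smallest N with 2^N ≥ that is 18.
SNR = 6.02 × 18 + 1.76 = 110.12 dB.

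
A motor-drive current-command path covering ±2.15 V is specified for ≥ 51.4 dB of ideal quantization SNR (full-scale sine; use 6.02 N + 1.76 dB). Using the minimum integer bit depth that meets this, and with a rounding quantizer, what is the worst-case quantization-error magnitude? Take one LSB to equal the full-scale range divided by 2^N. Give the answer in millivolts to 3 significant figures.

Span: 2.15 V − (-2.15 V) = 4.3 V.
N ≥ (51.4 − 1.76)/6.02 = 8.246 → N_min = 9.
One LSB is 4.3 V / 512 = 8.3984 mV.
|e|_max = LSB/2 = 4.20 mV.

4.20 mV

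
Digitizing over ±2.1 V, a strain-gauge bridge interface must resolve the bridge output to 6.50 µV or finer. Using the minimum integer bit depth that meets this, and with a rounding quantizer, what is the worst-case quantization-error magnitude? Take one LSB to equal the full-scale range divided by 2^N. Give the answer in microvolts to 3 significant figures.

Range = 2.1 − (-2.1) = 4.2 V.
Need 2^N ≥ 4.2 V / 6.50 µV = 646200 → N_min = 20.
LSB = 4.2 V ÷ 2^20 = 4.2/1048576 V = 4.0054 µV.
|e|_max = LSB/2 = 2.00 µV.

2.00 µV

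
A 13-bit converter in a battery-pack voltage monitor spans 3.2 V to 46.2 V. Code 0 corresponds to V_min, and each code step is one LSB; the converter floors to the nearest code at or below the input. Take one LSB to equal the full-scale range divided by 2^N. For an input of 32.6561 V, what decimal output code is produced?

5611

Full-scale range = 46.2 V − (3.2 V) = 43 V. LSB = 43 V / 2^13 ≈ 5.249 mV.
V_in − V_min = 32.6561 − (3.2) = 29.4561 V.
Divide by LSB: 29.4561 × 8192/43 = 5611.7296.
Truncating gives code 5611.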